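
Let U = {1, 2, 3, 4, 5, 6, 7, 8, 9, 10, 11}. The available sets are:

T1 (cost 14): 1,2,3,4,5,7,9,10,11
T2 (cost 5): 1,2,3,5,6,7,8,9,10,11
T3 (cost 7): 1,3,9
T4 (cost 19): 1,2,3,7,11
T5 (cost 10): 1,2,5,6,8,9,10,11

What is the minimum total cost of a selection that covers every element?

19

T1, T2 cover every element at cost 14 + 5 = 19.
Any cover uses at least 2 sets; among all covering selections none totals below 19.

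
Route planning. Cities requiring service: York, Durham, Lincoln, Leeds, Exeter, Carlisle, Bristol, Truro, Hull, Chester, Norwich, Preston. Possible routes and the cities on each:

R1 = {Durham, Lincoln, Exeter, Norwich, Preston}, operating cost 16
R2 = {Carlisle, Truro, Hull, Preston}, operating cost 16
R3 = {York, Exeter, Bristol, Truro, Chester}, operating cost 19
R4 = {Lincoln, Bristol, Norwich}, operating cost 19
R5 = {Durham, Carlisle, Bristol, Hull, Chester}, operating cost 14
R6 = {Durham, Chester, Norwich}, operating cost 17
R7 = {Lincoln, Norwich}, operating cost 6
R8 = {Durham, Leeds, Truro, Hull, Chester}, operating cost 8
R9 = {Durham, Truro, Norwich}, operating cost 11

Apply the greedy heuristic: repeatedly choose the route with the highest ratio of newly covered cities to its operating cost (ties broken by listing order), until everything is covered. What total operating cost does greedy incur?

Pick 1: R8 adds 5 new (Durham, Leeds, Truro, Hull, Chester) at operating cost 8 (ratio 5/8).
Pick 2: R7 adds 2 new (Lincoln, Norwich) at operating cost 6 (ratio 2/6).
Pick 3: R3 adds 3 new (York, Exeter, Bristol) at operating cost 19 (ratio 3/19).
Pick 4: R2 adds 2 new (Carlisle, Preston) at operating cost 16 (ratio 2/16).
Greedy total operating cost: 8 + 6 + 19 + 16 = 49.

49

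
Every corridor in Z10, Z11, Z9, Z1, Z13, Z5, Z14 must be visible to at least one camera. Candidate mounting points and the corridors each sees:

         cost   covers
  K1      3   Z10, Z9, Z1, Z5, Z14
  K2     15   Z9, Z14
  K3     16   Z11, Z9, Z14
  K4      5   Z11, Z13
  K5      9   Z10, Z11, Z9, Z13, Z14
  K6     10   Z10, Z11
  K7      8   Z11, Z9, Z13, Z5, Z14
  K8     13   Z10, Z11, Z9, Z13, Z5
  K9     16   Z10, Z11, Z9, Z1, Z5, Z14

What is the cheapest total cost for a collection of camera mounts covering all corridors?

K1, K4 cover every corridor at cost 3 + 5 = 8.
Any cover uses at least 2 camera mounts; among all covering selections none totals below 8.

8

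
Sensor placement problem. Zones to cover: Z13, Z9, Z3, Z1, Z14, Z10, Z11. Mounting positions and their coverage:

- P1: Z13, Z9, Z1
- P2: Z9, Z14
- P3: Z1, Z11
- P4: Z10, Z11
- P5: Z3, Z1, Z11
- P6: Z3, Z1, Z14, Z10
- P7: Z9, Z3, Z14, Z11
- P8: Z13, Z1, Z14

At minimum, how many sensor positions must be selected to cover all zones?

3

P1, P3, P6 together cover {Z13, Z9, Z3, Z1, Z14, Z10, Z11} — every zone.
No 2 of the 8 sensor positions cover everything (all 28 pairs fall short), so 3 is minimum.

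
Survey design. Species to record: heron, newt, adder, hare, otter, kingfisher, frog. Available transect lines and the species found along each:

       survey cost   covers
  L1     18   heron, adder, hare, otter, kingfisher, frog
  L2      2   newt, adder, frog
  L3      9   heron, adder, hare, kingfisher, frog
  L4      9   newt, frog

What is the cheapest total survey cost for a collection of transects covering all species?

20

L1, L2 cover every species at survey cost 18 + 2 = 20.
Any cover uses at least 2 transects; among all covering selections none totals below 20.
Greedy by coverage-per-survey cost would pick L2, L3, L1 for 29 — worse than the optimum 20.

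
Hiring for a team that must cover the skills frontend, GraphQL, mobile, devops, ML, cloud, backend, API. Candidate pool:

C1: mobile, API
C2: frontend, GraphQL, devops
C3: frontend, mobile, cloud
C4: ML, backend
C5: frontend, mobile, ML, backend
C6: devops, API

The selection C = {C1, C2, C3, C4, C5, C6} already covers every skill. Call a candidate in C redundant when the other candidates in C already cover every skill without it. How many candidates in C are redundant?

4

Drop C1: the rest still cover every skill — redundant.
Drop C2: GraphQL uncovered — not redundant.
Drop C3: cloud uncovered — not redundant.
Drop C4: the rest still cover every skill — redundant.
Drop C5: the rest still cover every skill — redundant.
Drop C6: the rest still cover every skill — redundant.
4 redundant: C1, C4, C5, C6.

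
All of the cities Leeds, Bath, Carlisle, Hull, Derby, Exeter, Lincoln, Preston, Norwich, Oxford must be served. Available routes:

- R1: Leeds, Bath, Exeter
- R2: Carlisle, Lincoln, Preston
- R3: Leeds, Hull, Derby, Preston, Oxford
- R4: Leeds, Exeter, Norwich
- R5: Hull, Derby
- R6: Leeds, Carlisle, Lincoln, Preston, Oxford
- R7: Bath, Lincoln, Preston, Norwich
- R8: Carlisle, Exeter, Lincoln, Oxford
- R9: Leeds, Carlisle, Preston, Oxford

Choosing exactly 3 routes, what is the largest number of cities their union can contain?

Choosing R3, R7, R8 covers {Leeds, Bath, Carlisle, Hull, Derby, Exeter, Lincoln, Preston, Norwich, Oxford} — 10 cities.
That is all 10 cities.

10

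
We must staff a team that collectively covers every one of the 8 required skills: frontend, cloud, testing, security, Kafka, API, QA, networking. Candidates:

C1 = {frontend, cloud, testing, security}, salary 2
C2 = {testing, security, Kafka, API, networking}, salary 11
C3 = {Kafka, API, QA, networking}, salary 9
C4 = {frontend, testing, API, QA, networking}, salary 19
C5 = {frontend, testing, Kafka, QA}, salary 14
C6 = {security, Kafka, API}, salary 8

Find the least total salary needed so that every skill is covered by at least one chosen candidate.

C1, C3 cover every skill at salary 2 + 9 = 11.
Any cover uses at least 2 candidates; among all covering selections none totals below 11.

11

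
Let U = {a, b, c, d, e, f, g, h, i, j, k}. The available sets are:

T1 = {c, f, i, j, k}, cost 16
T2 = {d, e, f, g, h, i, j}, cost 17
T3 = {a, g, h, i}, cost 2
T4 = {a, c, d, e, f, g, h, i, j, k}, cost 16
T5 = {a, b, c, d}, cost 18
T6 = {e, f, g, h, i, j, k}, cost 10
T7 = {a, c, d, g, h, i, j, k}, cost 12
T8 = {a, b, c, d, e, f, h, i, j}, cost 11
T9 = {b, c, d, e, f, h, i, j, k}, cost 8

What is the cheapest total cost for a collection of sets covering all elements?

T3, T9 cover every element at cost 2 + 8 = 10.
Any cover uses at least 2 sets; among all covering selections none totals below 10.

10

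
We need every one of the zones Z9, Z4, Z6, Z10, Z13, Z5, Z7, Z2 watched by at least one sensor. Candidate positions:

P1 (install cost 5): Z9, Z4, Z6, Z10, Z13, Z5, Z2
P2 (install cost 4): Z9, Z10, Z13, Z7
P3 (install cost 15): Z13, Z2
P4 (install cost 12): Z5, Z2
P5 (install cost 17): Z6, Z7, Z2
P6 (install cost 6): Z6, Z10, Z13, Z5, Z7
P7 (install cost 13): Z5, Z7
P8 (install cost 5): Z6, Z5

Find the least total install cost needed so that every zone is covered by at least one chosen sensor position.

P1, P2 cover every zone at install cost 5 + 4 = 9.
Any cover uses at least 2 sensor positions; among all covering selections none totals below 9.

9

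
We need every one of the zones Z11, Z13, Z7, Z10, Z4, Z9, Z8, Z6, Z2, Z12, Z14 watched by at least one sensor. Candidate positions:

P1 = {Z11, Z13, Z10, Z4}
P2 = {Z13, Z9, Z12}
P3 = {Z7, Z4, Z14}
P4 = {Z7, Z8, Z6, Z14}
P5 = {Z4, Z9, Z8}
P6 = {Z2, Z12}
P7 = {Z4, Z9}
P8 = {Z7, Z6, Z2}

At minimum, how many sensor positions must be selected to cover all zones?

P1, P2, P4, P6 together cover {Z11, Z13, Z7, Z10, Z4, Z9, Z8, Z6, Z2, Z12, Z14} — every zone.
No 3 of the 8 sensor positions cover everything (all 56 triples fall short), so 4 is minimum.

4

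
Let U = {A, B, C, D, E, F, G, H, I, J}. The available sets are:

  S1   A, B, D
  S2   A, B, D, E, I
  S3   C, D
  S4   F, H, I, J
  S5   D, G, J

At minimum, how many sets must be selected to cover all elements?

S2, S3, S4, S5 together cover {A, B, C, D, E, F, G, H, I, J} — every element.
No 3 of the 5 sets cover everything (all 10 triples fall short), so 4 is minimum.

4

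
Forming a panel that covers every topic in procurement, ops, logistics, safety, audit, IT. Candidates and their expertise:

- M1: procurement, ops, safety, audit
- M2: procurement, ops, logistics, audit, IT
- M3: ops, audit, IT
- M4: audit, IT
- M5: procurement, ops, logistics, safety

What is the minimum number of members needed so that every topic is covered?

2

M1, M2 together cover {procurement, ops, logistics, safety, audit, IT} — every topic.
No single member contains all 6 topics, so 2 is optimal.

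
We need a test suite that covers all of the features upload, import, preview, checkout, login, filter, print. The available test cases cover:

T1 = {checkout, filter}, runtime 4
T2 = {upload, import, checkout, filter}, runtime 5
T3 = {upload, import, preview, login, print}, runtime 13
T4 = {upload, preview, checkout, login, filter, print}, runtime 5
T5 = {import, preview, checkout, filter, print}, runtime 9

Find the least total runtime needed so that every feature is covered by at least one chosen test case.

10

T2, T4 cover every feature at runtime 5 + 5 = 10.
Any cover uses at least 2 test cases; among all covering selections none totals below 10.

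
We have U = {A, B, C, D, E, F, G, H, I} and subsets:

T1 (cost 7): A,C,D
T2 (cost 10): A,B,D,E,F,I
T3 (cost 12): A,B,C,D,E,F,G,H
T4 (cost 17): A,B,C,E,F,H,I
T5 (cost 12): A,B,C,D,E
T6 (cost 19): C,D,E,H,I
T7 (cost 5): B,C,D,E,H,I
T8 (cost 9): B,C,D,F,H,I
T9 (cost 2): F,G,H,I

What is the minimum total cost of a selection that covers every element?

14

T3, T9 cover every element at cost 12 + 2 = 14.
Any cover uses at least 2 sets; among all covering selections none totals below 14.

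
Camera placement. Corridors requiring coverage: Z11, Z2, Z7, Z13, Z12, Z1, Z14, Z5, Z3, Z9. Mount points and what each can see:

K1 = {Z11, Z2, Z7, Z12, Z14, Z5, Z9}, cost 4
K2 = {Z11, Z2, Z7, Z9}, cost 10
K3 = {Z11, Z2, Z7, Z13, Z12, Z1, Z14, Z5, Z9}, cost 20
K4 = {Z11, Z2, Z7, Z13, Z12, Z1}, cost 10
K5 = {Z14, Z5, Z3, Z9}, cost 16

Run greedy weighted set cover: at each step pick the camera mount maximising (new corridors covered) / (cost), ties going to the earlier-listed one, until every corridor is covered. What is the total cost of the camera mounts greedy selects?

Pick 1: K1 adds 7 new (Z11, Z2, Z7, Z12, Z14, Z5, Z9) at cost 4 (ratio 7/4).
Pick 2: K4 adds 2 new (Z13, Z1) at cost 10 (ratio 2/10).
Pick 3: K5 adds 1 new (Z3) at cost 16 (ratio 1/16).
Greedy total cost: 4 + 10 + 16 = 30. (The true optimum is 26, so greedy overshoots here.)

30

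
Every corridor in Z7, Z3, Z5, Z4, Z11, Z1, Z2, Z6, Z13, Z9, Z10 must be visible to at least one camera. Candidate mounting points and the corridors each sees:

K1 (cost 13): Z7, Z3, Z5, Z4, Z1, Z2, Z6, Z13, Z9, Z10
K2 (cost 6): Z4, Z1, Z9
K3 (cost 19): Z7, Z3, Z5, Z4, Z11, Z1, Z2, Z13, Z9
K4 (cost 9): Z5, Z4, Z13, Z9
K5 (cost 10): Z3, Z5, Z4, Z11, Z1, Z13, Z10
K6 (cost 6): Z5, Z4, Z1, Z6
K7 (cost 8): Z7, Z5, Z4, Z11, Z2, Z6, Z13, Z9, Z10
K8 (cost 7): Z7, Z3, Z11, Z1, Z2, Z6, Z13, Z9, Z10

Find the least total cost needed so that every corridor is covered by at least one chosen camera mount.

K6, K8 cover every corridor at cost 6 + 7 = 13.
Any cover uses at least 2 camera mounts; among all covering selections none totals below 13.

13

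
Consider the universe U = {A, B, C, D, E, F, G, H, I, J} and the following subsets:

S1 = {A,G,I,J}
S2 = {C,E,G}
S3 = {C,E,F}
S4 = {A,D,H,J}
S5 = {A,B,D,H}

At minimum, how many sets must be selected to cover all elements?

S1, S3, S5 together cover {A, B, C, D, E, F, G, H, I, J} — every element.
No 2 of the 5 sets cover everything (all 10 pairs fall short), so 3 is minimum.

3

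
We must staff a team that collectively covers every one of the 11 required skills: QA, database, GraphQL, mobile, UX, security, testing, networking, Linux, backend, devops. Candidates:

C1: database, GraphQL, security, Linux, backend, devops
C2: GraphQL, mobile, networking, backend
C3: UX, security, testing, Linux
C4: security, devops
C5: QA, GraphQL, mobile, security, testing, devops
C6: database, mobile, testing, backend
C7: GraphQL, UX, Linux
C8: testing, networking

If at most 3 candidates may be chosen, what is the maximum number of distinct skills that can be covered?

10

Choosing C1, C2, C3 covers {database, GraphQL, mobile, UX, security, testing, networking, Linux, backend, devops} — 10 skills.
No choice of 3 candidates does better; here QA is left uncovered.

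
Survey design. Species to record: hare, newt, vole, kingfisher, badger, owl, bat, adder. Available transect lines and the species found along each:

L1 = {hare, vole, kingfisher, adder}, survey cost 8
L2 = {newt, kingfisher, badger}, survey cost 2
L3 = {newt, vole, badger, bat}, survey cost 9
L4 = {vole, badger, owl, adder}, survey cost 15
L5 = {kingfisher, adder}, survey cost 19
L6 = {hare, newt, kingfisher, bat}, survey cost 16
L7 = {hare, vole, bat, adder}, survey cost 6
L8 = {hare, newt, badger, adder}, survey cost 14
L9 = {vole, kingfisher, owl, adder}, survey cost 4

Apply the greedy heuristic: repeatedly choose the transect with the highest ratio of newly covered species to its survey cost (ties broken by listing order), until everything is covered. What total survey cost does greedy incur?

12

Pick 1: L2 adds 3 new (newt, kingfisher, badger) at survey cost 2 (ratio 3/2).
Pick 2: L9 adds 3 new (vole, owl, adder) at survey cost 4 (ratio 3/4).
Pick 3: L7 adds 2 new (hare, bat) at survey cost 6 (ratio 2/6).
Greedy total survey cost: 2 + 4 + 6 = 12.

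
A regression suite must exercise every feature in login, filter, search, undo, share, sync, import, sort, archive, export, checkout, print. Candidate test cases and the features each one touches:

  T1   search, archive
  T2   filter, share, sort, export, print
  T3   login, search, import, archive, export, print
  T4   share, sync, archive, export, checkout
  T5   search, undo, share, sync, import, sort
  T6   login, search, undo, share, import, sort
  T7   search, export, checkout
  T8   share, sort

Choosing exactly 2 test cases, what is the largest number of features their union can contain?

Choosing T3, T5 covers {login, search, undo, share, sync, import, sort, archive, export, print} — 10 features.
No choice of 2 test cases does better; here filter, checkout are left uncovered.

10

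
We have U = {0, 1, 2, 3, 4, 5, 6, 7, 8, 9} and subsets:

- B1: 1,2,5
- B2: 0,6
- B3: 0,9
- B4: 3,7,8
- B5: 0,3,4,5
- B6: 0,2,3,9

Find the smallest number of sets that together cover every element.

B1, B2, B3, B4, B5 together cover {0, 1, 2, 3, 4, 5, 6, 7, 8, 9} — every element.
No 4 of the 6 sets cover everything (all 15 size-4 selections fall short), so 5 is minimum.

5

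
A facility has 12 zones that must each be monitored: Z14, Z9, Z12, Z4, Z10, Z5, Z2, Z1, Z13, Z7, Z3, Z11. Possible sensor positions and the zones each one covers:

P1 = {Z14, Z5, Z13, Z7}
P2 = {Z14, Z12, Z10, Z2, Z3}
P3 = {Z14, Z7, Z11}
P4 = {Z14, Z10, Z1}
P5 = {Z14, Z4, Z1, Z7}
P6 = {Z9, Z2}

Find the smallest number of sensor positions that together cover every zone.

P1, P2, P3, P5, P6 together cover {Z14, Z9, Z12, Z4, Z10, Z5, Z2, Z1, Z13, Z7, Z3, Z11} — every zone.
No 4 of the 6 sensor positions cover everything (all 15 size-4 selections fall short), so 5 is minimum.

5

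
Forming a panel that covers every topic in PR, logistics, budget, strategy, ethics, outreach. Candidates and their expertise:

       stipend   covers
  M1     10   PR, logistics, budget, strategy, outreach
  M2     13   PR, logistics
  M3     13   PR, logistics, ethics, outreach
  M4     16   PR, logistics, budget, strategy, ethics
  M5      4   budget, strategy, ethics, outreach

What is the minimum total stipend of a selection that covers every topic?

M1, M5 cover every topic at stipend 10 + 4 = 14.
Any cover uses at least 2 members; among all covering selections none totals below 14.

14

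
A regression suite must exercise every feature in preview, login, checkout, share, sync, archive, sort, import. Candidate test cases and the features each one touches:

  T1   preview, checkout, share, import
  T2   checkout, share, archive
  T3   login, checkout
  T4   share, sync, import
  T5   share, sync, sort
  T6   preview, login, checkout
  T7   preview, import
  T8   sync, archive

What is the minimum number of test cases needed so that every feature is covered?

4

T1, T2, T3, T5 together cover {preview, login, checkout, share, sync, archive, sort, import} — every feature.
No 3 of the 8 test cases cover everything (all 56 triples fall short), so 4 is minimum.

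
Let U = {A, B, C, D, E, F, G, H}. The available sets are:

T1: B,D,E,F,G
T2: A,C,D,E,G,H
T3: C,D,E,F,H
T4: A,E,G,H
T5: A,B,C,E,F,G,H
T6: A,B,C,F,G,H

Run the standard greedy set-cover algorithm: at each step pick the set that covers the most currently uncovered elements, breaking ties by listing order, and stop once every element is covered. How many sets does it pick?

2

Pick 1: T5 covers 7 new elements (A, B, C, E, F, G, H).
Pick 2: T1 covers 1 new elements (D).
Greedy uses 2 sets.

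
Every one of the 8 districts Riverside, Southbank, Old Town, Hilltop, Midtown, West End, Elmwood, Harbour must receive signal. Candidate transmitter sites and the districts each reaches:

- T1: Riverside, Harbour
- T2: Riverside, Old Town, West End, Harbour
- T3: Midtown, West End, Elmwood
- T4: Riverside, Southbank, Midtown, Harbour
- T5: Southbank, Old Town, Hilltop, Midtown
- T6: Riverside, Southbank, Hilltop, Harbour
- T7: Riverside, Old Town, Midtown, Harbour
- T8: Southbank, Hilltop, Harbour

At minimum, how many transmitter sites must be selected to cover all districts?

T1, T3, T5 together cover {Riverside, Southbank, Old Town, Hilltop, Midtown, West End, Elmwood, Harbour} — every district.
No 2 of the 8 transmitter sites cover everything (all 28 pairs fall short), so 3 is minimum.

3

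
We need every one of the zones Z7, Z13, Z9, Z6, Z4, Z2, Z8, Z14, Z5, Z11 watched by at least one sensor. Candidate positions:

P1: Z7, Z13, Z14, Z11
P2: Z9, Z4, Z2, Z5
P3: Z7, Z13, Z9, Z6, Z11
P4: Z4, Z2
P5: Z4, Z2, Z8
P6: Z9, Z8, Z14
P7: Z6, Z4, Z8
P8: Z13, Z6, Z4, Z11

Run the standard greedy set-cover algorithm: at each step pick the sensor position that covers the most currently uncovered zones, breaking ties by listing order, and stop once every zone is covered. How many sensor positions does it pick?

Pick 1: P3 covers 5 new zones (Z7, Z13, Z9, Z6, Z11).
Pick 2: P2 covers 3 new zones (Z4, Z2, Z5).
Pick 3: P6 covers 2 new zones (Z8, Z14).
Greedy uses 3 sensor positions.

3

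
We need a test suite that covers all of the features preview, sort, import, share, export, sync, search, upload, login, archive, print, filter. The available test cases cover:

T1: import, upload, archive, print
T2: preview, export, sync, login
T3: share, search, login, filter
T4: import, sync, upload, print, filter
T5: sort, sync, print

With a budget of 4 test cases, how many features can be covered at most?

Choosing T1, T2, T3, T5 covers {preview, sort, import, share, export, sync, search, upload, login, archive, print, filter} — 12 features.
That is all 12 features.

12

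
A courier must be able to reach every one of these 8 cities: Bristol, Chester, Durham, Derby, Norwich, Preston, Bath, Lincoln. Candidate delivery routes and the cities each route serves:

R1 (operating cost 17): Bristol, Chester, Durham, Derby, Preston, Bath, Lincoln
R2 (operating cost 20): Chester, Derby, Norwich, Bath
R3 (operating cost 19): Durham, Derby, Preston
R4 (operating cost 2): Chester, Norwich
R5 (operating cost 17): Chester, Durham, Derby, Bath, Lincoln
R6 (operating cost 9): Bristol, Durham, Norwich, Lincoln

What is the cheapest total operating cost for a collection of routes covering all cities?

R1, R4 cover every city at operating cost 17 + 2 = 19.
Any cover uses at least 2 routes; among all covering selections none totals below 19.

19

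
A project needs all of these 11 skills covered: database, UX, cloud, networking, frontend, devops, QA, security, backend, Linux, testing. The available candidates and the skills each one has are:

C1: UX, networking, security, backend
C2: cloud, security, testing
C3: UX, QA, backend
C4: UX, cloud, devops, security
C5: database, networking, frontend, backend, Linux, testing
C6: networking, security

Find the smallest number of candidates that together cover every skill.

3

C3, C4, C5 together cover {database, UX, cloud, networking, frontend, devops, QA, security, backend, Linux, testing} — every skill.
No 2 of the 6 candidates cover everything (all 15 pairs fall short), so 3 is minimum.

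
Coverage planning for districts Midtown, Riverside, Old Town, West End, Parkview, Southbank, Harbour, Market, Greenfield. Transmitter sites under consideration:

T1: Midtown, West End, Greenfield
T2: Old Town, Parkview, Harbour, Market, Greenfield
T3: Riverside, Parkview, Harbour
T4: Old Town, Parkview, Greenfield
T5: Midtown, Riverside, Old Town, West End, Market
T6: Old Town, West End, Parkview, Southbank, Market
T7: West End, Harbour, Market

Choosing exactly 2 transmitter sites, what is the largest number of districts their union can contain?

8

Choosing T2, T5 covers {Midtown, Riverside, Old Town, West End, Parkview, Harbour, Market, Greenfield} — 8 districts.
No choice of 2 transmitter sites does better; here Southbank is left uncovered.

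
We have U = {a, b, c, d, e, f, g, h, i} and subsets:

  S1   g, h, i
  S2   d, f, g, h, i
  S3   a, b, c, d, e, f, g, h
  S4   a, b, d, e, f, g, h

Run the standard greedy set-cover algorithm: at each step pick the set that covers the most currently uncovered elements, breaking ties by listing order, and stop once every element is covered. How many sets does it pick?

Pick 1: S3 covers 8 new elements (a, b, c, d, e, f, g, h).
Pick 2: S1 covers 1 new elements (i).
Greedy uses 2 sets.

2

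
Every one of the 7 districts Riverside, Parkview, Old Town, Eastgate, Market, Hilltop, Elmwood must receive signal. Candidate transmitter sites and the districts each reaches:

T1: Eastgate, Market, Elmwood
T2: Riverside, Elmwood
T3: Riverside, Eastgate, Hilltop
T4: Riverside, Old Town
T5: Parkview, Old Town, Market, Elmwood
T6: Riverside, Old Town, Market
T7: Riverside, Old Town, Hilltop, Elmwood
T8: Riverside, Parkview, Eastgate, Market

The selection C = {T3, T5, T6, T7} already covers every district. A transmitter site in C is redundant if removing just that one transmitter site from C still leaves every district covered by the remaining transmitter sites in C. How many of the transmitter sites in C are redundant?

Drop T3: Eastgate uncovered — not redundant.
Drop T5: Parkview uncovered — not redundant.
Drop T6: the rest still cover every district — redundant.
Drop T7: the rest still cover every district — redundant.
2 redundant: T6, T7.

2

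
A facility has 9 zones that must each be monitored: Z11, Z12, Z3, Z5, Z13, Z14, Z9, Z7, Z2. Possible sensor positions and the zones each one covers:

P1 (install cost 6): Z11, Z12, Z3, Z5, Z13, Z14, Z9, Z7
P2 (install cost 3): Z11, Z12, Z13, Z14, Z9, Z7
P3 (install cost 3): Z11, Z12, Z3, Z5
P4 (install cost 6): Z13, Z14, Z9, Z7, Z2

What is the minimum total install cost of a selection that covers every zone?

9

P3, P4 cover every zone at install cost 3 + 6 = 9.
Any cover uses at least 2 sensor positions; among all covering selections none totals below 9.
Greedy by coverage-per-install cost would pick P2, P3, P4 for 12 — worse than the optimum 9.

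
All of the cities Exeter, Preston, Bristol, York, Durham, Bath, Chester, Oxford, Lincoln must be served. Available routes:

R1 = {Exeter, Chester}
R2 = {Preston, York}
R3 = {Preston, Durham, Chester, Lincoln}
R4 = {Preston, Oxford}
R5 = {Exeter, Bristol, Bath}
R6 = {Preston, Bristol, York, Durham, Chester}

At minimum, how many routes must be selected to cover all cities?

4

R2, R3, R4, R5 together cover {Exeter, Preston, Bristol, York, Durham, Bath, Chester, Oxford, Lincoln} — every city.
No 3 of the 6 routes cover everything (all 20 triples fall short), so 4 is minimum.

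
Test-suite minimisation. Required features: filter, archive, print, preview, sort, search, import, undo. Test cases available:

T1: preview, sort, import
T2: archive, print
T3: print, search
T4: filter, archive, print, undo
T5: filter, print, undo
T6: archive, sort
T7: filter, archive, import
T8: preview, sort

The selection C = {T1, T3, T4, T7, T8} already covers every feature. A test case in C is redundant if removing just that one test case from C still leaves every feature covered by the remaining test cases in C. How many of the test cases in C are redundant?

3

Drop T1: the rest still cover every feature — redundant.
Drop T3: search uncovered — not redundant.
Drop T4: undo uncovered — not redundant.
Drop T7: the rest still cover every feature — redundant.
Drop T8: the rest still cover every feature — redundant.
3 redundant: T1, T7, T8.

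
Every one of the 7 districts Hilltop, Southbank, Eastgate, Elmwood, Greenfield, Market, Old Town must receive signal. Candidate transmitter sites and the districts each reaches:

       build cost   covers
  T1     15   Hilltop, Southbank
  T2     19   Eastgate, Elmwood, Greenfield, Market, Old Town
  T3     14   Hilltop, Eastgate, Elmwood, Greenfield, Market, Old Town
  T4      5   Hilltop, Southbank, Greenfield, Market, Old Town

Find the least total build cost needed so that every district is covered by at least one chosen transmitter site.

T3, T4 cover every district at build cost 14 + 5 = 19.
Any cover uses at least 2 transmitter sites; among all covering selections none totals below 19.

19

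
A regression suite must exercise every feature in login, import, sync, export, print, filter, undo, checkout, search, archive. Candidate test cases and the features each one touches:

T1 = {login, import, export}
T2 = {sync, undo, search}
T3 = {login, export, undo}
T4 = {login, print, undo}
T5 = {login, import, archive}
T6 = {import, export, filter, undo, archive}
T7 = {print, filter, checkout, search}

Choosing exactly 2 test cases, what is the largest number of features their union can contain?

Choosing T6, T7 covers {import, export, print, filter, undo, checkout, search, archive} — 8 features.
No choice of 2 test cases does better; here login, sync are left uncovered.

8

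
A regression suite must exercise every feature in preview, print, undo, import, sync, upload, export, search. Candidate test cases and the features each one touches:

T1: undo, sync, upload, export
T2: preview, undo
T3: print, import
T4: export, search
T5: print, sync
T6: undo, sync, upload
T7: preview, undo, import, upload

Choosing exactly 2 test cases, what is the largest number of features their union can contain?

6

Choosing T1, T3 covers {print, undo, import, sync, upload, export} — 6 features.
No choice of 2 test cases does better; here preview, search are left uncovered.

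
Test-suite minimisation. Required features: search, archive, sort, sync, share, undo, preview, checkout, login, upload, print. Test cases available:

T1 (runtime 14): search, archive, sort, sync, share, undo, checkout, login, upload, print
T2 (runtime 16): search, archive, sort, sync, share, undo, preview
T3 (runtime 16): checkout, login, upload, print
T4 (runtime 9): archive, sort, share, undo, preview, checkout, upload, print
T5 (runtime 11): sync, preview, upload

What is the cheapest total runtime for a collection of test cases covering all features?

23

T1, T4 cover every feature at runtime 14 + 9 = 23.
Any cover uses at least 2 test cases; among all covering selections none totals below 23.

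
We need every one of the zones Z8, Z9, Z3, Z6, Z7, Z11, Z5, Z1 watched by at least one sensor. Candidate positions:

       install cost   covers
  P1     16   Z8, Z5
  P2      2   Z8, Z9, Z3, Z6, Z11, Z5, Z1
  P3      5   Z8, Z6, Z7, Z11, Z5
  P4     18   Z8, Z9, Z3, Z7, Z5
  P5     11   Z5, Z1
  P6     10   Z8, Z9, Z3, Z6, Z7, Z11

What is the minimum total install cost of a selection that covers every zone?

P2, P3 cover every zone at install cost 2 + 5 = 7.
Any cover uses at least 2 sensor positions; among all covering selections none totals below 7.

7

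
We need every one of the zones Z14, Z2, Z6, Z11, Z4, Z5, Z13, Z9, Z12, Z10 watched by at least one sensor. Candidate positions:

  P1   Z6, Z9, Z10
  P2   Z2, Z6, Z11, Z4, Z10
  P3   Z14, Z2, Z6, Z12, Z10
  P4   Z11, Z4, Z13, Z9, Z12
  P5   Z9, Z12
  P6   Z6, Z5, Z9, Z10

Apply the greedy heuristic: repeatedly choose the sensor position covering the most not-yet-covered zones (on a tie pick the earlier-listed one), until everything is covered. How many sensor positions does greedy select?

4

Pick 1: P2 covers 5 new zones (Z2, Z6, Z11, Z4, Z10).
Pick 2: P4 covers 3 new zones (Z13, Z9, Z12).
Pick 3: P3 covers 1 new zones (Z14).
Pick 4: P6 covers 1 new zones (Z5).
Greedy uses 4 sensor positions. (The true minimum is 3.)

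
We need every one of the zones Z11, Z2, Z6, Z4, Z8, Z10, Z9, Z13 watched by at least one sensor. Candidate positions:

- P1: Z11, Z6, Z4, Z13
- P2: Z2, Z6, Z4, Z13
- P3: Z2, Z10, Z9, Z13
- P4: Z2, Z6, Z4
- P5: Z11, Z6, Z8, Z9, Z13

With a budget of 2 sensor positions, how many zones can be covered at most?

7

Choosing P1, P3 covers {Z11, Z2, Z6, Z4, Z10, Z9, Z13} — 7 zones.
No choice of 2 sensor positions does better; here Z8 is left uncovered.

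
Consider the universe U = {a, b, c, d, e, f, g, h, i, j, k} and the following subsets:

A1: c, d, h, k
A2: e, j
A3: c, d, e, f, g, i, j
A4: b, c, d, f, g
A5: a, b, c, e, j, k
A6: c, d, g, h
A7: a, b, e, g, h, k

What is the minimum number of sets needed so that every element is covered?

2

A3, A7 together cover {a, b, c, d, e, f, g, h, i, j, k} — every element.
No single set contains all 11 elements, so 2 is optimal.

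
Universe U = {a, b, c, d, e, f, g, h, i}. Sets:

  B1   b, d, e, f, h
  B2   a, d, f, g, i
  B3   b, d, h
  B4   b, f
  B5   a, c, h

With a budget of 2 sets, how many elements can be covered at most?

8

Choosing B1, B2 covers {a, b, d, e, f, g, h, i} — 8 elements.
No choice of 2 sets does better; here c is left uncovered.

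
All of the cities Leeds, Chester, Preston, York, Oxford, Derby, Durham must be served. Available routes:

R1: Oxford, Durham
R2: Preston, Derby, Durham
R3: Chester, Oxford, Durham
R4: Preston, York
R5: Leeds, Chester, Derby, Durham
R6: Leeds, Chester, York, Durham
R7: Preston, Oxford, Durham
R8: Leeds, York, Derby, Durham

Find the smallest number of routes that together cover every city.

3

R1, R2, R6 together cover {Leeds, Chester, Preston, York, Oxford, Derby, Durham} — every city.
No 2 of the 8 routes cover everything (all 28 pairs fall short), so 3 is minimum.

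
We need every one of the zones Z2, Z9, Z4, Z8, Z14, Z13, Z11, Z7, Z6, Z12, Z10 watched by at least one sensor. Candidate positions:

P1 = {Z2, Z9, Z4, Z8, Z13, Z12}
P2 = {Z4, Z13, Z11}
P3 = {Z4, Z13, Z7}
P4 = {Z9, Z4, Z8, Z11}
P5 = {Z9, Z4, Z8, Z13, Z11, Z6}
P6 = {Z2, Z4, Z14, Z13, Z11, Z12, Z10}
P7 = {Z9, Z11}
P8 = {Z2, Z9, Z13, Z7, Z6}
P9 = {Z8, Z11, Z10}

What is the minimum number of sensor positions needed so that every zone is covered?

P1, P6, P8 together cover {Z2, Z9, Z4, Z8, Z14, Z13, Z11, Z7, Z6, Z12, Z10} — every zone.
No 2 of the 9 sensor positions cover everything (all 36 pairs fall short), so 3 is minimum.

3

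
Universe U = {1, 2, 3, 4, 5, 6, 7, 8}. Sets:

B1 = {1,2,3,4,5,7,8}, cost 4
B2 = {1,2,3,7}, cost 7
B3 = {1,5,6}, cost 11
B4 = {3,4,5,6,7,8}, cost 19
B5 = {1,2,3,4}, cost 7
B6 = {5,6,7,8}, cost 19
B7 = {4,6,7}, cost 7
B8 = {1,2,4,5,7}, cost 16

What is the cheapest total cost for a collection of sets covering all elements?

B1, B7 cover every element at cost 4 + 7 = 11.
Any cover uses at least 2 sets; among all covering selections none totals below 11.

11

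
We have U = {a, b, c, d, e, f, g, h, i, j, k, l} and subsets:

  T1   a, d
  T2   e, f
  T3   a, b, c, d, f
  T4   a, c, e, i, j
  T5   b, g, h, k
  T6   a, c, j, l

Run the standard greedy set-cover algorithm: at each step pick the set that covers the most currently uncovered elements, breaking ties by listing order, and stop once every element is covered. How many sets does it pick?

Pick 1: T3 covers 5 new elements (a, b, c, d, f).
Pick 2: T4 covers 3 new elements (e, i, j).
Pick 3: T5 covers 3 new elements (g, h, k).
Pick 4: T6 covers 1 new elements (l).
Greedy uses 4 sets.

4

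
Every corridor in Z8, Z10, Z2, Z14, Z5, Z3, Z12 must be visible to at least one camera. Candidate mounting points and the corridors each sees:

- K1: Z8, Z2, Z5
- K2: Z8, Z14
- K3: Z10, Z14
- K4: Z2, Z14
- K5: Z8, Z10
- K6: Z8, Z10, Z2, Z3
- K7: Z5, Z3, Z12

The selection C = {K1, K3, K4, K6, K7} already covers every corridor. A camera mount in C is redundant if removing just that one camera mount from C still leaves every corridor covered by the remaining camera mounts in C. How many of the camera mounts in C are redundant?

4

Drop K1: the rest still cover every corridor — redundant.
Drop K3: the rest still cover every corridor — redundant.
Drop K4: the rest still cover every corridor — redundant.
Drop K6: the rest still cover every corridor — redundant.
Drop K7: Z12 uncovered — not redundant.
4 redundant: K1, K3, K4, K6.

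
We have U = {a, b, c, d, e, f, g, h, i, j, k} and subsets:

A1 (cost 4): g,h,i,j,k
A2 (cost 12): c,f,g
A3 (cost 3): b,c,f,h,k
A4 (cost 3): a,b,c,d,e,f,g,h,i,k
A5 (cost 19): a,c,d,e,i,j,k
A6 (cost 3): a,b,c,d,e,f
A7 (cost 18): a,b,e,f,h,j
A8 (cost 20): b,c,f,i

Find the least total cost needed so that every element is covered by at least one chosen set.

7

A1, A4 cover every element at cost 4 + 3 = 7.
Any cover uses at least 2 sets; among all covering selections none totals below 7.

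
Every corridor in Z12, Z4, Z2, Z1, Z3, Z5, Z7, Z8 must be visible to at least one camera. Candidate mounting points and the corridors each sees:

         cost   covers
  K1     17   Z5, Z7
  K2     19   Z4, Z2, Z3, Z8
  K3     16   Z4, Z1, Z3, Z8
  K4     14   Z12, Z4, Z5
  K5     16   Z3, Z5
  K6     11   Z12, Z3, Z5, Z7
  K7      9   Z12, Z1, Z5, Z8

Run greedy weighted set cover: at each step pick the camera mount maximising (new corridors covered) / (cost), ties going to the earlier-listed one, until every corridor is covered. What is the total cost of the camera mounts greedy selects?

Pick 1: K7 adds 4 new (Z12, Z1, Z5, Z8) at cost 9 (ratio 4/9).
Pick 2: K6 adds 2 new (Z3, Z7) at cost 11 (ratio 2/11).
Pick 3: K2 adds 2 new (Z4, Z2) at cost 19 (ratio 2/19).
Greedy total cost: 9 + 11 + 19 = 39.

39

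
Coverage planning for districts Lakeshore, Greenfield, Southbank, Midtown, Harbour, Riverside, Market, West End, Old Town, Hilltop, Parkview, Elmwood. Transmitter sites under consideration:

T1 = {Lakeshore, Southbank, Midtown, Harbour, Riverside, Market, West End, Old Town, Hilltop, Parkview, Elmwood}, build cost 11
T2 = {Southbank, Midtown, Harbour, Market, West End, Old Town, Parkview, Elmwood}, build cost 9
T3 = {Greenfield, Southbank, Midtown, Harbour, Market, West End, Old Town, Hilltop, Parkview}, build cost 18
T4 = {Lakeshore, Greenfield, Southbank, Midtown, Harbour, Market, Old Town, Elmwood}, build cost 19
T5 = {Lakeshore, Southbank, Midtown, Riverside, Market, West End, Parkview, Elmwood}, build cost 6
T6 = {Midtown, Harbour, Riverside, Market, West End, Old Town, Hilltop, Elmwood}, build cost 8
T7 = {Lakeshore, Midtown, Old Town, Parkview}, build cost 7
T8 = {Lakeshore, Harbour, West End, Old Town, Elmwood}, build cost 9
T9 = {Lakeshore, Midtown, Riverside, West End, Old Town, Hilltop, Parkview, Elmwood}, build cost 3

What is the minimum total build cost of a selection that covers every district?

T3, T9 cover every district at build cost 18 + 3 = 21.
Any cover uses at least 2 transmitter sites; among all covering selections none totals below 21.
Greedy by coverage-per-build cost would pick T9, T2, T3 for 30 — worse than the optimum 21.

21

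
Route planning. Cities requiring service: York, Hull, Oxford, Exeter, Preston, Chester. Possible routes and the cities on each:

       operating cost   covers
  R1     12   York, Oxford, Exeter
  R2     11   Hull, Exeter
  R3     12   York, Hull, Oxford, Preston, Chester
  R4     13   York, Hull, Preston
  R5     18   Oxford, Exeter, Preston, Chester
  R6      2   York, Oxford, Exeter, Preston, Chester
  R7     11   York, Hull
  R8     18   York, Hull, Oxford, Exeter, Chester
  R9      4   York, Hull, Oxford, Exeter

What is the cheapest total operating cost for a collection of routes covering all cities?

R6, R9 cover every city at operating cost 2 + 4 = 6.
Any cover uses at least 2 routes; among all covering selections none totals below 6.

6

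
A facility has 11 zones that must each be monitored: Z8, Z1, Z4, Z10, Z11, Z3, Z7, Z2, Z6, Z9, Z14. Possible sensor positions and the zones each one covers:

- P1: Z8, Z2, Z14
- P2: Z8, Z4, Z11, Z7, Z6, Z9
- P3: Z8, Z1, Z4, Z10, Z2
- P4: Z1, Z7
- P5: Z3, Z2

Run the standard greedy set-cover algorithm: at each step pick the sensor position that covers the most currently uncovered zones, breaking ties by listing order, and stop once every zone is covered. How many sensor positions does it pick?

Pick 1: P2 covers 6 new zones (Z8, Z4, Z11, Z7, Z6, Z9).
Pick 2: P3 covers 3 new zones (Z1, Z10, Z2).
Pick 3: P1 covers 1 new zones (Z14).
Pick 4: P5 covers 1 new zones (Z3).
Greedy uses 4 sensor positions.

4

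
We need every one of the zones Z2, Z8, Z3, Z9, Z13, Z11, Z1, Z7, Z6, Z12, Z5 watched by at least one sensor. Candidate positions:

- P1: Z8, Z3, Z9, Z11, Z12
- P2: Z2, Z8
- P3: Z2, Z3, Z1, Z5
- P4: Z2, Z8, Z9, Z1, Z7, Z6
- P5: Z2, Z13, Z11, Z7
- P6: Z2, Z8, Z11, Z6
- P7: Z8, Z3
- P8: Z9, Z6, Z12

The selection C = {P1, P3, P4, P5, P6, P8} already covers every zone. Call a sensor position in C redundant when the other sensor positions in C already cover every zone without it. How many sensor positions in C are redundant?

4

Drop P1: the rest still cover every zone — redundant.
Drop P3: Z5 uncovered — not redundant.
Drop P4: the rest still cover every zone — redundant.
Drop P5: Z13 uncovered — not redundant.
Drop P6: the rest still cover every zone — redundant.
Drop P8: the rest still cover every zone — redundant.
4 redundant: P1, P4, P6, P8.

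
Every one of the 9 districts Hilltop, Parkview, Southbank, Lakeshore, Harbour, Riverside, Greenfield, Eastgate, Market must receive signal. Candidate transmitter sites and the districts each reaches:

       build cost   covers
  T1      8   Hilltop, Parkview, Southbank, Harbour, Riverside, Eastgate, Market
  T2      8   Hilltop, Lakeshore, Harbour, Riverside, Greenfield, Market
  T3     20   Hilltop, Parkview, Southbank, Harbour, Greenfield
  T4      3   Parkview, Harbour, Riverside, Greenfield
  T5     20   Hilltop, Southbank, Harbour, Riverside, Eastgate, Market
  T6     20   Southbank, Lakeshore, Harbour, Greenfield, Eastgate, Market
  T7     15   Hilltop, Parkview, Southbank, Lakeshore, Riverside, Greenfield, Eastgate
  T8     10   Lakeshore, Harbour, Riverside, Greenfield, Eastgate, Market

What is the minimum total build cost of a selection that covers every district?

T1, T2 cover every district at build cost 8 + 8 = 16.
Any cover uses at least 2 transmitter sites; among all covering selections none totals below 16.

16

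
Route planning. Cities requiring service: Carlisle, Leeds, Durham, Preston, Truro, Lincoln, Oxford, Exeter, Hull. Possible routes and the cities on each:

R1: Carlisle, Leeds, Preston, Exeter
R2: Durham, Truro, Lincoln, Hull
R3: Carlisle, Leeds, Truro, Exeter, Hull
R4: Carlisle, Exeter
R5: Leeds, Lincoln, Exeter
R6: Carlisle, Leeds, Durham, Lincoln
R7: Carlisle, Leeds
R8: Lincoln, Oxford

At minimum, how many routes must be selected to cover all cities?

R1, R2, R8 together cover {Carlisle, Leeds, Durham, Preston, Truro, Lincoln, Oxford, Exeter, Hull} — every city.
No 2 of the 8 routes cover everything (all 28 pairs fall short), so 3 is minimum.

3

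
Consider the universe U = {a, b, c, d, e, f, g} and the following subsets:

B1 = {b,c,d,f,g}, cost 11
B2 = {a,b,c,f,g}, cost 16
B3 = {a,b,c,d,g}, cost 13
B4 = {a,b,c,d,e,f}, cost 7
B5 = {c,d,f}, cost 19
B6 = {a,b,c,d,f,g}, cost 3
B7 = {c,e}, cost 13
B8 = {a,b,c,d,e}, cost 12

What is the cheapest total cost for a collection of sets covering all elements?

B4, B6 cover every element at cost 7 + 3 = 10.
Any cover uses at least 2 sets; among all covering selections none totals below 10.

10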